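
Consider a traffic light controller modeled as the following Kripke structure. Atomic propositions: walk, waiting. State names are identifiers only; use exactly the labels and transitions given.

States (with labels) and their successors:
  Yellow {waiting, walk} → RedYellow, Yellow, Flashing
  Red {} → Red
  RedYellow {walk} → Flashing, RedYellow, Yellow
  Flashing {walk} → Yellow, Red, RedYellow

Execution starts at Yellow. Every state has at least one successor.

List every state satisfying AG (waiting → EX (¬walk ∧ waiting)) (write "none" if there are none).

States satisfying waiting → EX (¬walk ∧ waiting): {Red, RedYellow, Flashing}.
States satisfying AG (waiting → EX (¬walk ∧ waiting)): {Red}.

{Red}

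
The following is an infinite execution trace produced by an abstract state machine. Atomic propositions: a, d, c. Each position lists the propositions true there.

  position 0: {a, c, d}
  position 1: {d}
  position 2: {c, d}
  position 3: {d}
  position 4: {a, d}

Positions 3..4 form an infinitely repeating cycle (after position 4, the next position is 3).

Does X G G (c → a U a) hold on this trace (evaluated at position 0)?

The position after 0 is 1; G G (c → a U a) is false there.

Violated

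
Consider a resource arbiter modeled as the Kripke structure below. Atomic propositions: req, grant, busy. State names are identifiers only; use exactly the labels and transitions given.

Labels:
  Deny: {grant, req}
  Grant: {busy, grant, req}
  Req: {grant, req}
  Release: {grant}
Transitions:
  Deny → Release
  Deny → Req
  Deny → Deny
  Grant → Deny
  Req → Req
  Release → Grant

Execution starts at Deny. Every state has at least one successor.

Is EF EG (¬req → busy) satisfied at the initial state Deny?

States satisfying EG (¬req → busy): {Deny, Grant, Req}.
States satisfying EF EG (¬req → busy): {Deny, Grant, Req, Release}.
Some path from Deny reaches a state where EG (¬req → busy) holds.
Deny ∈ Sat(EF EG (¬req → busy)).

Yes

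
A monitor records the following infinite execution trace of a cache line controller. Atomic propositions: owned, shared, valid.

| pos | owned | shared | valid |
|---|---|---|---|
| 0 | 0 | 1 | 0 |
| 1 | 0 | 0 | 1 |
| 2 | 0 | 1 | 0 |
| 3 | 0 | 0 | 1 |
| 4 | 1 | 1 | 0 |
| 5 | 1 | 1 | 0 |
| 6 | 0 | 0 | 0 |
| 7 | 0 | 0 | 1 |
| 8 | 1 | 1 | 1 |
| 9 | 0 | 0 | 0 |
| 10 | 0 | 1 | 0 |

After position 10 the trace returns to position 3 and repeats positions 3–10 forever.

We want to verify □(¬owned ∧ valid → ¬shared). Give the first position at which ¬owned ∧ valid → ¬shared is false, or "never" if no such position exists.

¬owned ∧ valid → ¬shared holds at every position 0..10, and those are all the positions the trace ever visits, so the invariant □(¬owned ∧ valid → ¬shared) is never violated.

never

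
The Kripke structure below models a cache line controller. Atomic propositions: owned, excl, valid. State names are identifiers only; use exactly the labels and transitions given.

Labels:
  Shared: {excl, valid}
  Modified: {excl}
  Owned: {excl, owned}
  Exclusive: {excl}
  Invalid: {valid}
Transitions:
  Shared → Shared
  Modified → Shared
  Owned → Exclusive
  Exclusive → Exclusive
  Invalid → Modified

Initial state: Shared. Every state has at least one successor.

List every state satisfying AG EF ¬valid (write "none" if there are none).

{Owned, Exclusive}

States satisfying EF ¬valid: {Modified, Owned, Exclusive, Invalid}.
States satisfying AG EF ¬valid: {Owned, Exclusive}.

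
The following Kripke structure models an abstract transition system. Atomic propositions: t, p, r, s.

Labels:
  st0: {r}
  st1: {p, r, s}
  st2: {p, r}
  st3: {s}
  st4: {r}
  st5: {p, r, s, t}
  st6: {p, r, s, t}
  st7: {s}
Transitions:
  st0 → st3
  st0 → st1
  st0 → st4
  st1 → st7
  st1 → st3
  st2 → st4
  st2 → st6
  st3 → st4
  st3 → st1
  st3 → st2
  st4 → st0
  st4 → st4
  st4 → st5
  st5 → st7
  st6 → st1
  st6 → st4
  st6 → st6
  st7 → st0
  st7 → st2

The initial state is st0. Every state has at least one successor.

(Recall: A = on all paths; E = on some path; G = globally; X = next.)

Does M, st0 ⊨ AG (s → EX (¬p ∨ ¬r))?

Satisfied

States satisfying s → EX (¬p ∨ ¬r): {st0, st1, st2, st3, st4, st5, st6, st7}.
States satisfying AG (s → EX (¬p ∨ ¬r)): {st0, st1, st2, st3, st4, st5, st6, st7}.
Every state reachable from st0 satisfies s → EX (¬p ∨ ¬r).
st0 ∈ Sat(AG (s → EX (¬p ∨ ¬r))).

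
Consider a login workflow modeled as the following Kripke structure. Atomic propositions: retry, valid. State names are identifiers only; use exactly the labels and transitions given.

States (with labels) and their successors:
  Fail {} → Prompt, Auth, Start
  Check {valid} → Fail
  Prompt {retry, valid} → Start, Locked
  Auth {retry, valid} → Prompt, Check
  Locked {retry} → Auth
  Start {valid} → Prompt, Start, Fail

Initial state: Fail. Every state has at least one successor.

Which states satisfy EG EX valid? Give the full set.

States satisfying EX valid: {Fail, Prompt, Auth, Locked, Start}.
States satisfying EG EX valid: {Fail, Prompt, Auth, Locked, Start}.

{Fail, Prompt, Auth, Locked, Start}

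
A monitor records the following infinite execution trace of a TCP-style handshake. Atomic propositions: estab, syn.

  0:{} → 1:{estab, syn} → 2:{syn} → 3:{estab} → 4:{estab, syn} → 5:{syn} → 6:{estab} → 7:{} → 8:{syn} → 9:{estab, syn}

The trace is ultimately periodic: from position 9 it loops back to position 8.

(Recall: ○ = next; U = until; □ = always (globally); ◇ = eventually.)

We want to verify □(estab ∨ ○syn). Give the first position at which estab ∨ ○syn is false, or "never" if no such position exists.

Check estab ∨ ○syn at each position in order: 0 ✓, 1 ✓.
At position 2 the labels are {syn} and the next position 3 has {estab}, so estab ∨ ○syn is false there. This is the first violation.

2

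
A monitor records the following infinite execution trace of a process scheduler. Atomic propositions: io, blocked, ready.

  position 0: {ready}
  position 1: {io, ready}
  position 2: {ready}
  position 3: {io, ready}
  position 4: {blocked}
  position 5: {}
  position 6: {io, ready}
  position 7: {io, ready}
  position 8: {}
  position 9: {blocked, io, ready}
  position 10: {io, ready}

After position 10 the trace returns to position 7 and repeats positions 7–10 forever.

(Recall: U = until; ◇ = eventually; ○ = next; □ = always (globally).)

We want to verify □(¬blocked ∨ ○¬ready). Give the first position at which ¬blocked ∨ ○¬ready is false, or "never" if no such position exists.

Check ¬blocked ∨ ○¬ready at each position in order: 0 ✓, 1 ✓, 2 ✓, 3 ✓, 4 ✓, 5 ✓, 6 ✓, 7 ✓, 8 ✓.
At position 9 the labels are {blocked, io, ready} and the next position 10 has {io, ready}, so ¬blocked ∨ ○¬ready is false there. This is the first violation.

9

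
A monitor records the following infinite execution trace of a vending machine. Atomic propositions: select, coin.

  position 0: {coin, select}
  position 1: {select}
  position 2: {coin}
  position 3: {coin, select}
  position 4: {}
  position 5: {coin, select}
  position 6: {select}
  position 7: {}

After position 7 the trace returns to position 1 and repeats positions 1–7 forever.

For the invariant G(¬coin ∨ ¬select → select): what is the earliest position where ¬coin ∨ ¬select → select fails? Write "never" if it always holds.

Check ¬coin ∨ ¬select → select at each position in order: 0 ✓, 1 ✓.
At position 2 the labels are {coin}, so ¬coin ∨ ¬select → select is false there. This is the first violation.

2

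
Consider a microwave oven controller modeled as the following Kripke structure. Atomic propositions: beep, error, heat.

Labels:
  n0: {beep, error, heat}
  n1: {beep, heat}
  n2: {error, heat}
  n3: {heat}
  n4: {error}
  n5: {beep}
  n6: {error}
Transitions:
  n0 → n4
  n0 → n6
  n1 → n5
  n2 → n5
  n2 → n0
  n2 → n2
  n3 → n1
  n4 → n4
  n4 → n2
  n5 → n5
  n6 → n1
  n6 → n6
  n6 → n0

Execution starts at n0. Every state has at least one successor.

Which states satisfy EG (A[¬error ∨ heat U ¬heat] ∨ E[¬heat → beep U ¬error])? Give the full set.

{n0, n1, n2, n3, n4, n5, n6}

States satisfying EG (A[¬error ∨ heat U ¬heat] ∨ E[¬heat → beep U ¬error]): {n0, n1, n2, n3, n4, n5, n6}.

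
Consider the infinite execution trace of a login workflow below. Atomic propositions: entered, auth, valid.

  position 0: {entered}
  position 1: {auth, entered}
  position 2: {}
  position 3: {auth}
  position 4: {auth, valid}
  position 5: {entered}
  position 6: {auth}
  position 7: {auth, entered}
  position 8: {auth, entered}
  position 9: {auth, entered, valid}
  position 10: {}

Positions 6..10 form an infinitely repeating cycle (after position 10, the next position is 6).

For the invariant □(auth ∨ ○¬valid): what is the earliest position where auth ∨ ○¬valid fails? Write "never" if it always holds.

auth ∨ ○¬valid holds at every position 0..10, and those are all the positions the trace ever visits, so the invariant □(auth ∨ ○¬valid) is never violated.

never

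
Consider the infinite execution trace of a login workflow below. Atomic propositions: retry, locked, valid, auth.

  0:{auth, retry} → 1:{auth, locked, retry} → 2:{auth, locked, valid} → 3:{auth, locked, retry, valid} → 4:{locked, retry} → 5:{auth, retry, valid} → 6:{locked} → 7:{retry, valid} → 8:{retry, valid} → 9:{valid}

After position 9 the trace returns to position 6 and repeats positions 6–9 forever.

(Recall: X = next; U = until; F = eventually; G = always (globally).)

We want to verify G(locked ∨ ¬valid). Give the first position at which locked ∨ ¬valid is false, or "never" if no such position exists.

Check locked ∨ ¬valid at each position in order: 0 ✓, 1 ✓, 2 ✓, 3 ✓, 4 ✓.
At position 5 the labels are {auth, retry, valid}, so locked ∨ ¬valid is false there. This is the first violation.

5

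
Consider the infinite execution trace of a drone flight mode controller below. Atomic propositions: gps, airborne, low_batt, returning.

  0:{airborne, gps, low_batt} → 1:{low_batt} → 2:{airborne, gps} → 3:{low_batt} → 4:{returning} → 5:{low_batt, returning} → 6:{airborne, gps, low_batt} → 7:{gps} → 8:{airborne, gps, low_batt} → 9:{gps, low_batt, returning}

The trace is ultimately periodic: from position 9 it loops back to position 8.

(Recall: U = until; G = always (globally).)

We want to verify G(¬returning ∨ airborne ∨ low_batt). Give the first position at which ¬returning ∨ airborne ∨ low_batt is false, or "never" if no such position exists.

Check ¬returning ∨ airborne ∨ low_batt at each position in order: 0 ✓, 1 ✓, 2 ✓, 3 ✓.
At position 4 the labels are {returning}, so ¬returning ∨ airborne ∨ low_batt is false there. This is the first violation.

4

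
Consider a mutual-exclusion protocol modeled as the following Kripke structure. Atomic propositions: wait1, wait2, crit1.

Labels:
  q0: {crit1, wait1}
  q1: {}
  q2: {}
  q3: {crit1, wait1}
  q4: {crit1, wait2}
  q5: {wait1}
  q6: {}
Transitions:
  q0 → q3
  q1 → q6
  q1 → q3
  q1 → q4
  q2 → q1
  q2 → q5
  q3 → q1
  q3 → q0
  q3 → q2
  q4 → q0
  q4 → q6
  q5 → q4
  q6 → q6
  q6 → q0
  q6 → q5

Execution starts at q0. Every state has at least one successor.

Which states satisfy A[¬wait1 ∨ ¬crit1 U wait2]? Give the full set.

{q4, q5}

States satisfying ¬wait1 ∨ ¬crit1: {q1, q2, q4, q5, q6}.
States satisfying wait2: {q4}.
States satisfying A[¬wait1 ∨ ¬crit1 U wait2]: {q4, q5}.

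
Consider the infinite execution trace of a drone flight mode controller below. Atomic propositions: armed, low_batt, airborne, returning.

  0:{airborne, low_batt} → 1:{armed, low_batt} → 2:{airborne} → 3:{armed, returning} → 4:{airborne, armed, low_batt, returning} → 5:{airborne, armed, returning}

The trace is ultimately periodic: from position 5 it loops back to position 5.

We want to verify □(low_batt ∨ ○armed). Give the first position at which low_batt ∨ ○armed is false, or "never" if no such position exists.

never

low_batt ∨ ○armed holds at every position 0..5, and those are all the positions the trace ever visits, so the invariant □(low_batt ∨ ○armed) is never violated.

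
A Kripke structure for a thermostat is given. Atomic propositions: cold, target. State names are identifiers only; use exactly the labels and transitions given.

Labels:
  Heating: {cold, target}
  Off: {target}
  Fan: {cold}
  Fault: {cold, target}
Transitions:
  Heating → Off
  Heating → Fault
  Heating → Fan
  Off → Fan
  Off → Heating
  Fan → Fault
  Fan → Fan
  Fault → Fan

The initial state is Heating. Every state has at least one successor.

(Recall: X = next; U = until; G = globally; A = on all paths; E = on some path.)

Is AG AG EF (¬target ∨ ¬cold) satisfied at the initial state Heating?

States satisfying AG EF (¬target ∨ ¬cold): {Heating, Off, Fan, Fault}.
States satisfying AG AG EF (¬target ∨ ¬cold): {Heating, Off, Fan, Fault}.
Every state reachable from Heating satisfies AG EF (¬target ∨ ¬cold).
Heating ∈ Sat(AG AG EF (¬target ∨ ¬cold)).

Holds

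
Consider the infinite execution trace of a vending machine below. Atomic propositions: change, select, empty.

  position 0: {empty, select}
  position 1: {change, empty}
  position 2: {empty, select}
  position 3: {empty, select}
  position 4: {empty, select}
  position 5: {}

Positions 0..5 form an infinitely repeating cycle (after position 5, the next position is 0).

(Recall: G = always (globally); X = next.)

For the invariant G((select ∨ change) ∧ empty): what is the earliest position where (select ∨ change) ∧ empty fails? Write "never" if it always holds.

Check (select ∨ change) ∧ empty at each position in order: 0 ✓, 1 ✓, 2 ✓, 3 ✓, 4 ✓.
At position 5 the labels are {}, so (select ∨ change) ∧ empty is false there. This is the first violation.

5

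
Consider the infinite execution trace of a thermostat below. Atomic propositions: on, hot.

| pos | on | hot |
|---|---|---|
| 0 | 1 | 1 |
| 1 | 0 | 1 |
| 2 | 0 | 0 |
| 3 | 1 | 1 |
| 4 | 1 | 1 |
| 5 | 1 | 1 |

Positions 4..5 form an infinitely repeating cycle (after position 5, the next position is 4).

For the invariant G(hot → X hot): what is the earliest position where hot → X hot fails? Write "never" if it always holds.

Check hot → X hot at each position in order: 0 ✓.
At position 1 the labels are {hot} and the next position 2 has {}, so hot → X hot is false there. This is the first violation.

1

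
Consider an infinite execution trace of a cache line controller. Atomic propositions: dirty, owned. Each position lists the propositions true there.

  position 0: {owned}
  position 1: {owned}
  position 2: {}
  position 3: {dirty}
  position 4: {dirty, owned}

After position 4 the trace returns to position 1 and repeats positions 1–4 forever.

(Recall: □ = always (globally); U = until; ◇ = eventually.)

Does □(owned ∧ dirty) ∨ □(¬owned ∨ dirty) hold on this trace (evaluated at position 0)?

No

owned ∧ dirty must hold at every position from 0 onward. It fails at position 0, so □(owned ∧ dirty) is false.
¬owned ∨ dirty must hold at every position from 0 onward. It fails at position 0, so □(¬owned ∨ dirty) is false.
At position 0: □(owned ∧ dirty) is false; □(¬owned ∨ dirty) is false; so □(owned ∧ dirty) ∨ □(¬owned ∨ dirty) is false.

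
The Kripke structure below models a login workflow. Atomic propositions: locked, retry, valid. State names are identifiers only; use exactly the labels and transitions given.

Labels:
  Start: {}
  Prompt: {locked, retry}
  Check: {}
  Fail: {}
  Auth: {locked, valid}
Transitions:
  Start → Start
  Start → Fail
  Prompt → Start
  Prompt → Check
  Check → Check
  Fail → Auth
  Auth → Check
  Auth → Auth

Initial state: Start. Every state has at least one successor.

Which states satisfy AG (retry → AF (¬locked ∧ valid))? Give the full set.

States satisfying retry → AF (¬locked ∧ valid): {Start, Check, Fail, Auth}.
States satisfying AG (retry → AF (¬locked ∧ valid)): {Start, Check, Fail, Auth}.

{Start, Check, Fail, Auth}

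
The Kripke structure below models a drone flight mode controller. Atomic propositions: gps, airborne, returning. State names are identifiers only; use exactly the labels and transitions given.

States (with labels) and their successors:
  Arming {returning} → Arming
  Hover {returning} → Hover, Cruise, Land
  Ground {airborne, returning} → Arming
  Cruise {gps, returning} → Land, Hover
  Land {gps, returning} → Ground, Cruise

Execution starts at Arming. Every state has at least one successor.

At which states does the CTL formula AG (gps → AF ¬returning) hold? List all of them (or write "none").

States satisfying gps → AF ¬returning: {Arming, Hover, Ground}.
States satisfying AG (gps → AF ¬returning): {Arming, Ground}.

{Arming, Ground}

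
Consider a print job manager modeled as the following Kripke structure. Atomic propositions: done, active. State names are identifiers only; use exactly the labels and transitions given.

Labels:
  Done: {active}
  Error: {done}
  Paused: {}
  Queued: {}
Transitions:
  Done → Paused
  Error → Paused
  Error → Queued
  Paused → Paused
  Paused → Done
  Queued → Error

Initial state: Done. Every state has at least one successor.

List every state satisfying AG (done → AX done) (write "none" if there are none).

States satisfying done → AX done: {Done, Paused, Queued}.
States satisfying AG (done → AX done): {Done, Paused}.

{Done, Paused}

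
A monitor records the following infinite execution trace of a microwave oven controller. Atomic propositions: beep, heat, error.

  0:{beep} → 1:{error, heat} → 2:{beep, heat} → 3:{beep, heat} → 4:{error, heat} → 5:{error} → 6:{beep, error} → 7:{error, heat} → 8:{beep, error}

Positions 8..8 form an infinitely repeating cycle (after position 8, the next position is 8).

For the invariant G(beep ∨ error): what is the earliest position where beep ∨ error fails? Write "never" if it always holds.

beep ∨ error holds at every position 0..8, and those are all the positions the trace ever visits, so the invariant G(beep ∨ error) is never violated.

never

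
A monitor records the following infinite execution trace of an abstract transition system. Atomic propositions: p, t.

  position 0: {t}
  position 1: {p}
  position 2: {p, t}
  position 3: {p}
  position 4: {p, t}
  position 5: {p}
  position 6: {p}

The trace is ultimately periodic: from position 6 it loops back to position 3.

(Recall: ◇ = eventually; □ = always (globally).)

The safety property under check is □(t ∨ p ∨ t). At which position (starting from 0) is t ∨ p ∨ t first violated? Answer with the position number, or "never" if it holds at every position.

t ∨ p ∨ t holds at every position 0..6, and those are all the positions the trace ever visits, so the invariant □(t ∨ p ∨ t) is never violated.

never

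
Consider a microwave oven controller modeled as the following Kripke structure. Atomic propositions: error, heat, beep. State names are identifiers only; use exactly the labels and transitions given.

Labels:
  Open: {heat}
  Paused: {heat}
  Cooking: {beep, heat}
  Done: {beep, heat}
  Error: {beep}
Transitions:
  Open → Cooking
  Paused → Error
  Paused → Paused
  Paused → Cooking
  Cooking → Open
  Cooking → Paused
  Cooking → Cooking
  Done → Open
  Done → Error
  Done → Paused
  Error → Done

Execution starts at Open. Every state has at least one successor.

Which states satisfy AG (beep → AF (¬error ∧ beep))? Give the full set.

{Open, Paused, Cooking, Done, Error}

States satisfying beep → AF (¬error ∧ beep): {Open, Paused, Cooking, Done, Error}.
States satisfying AG (beep → AF (¬error ∧ beep)): {Open, Paused, Cooking, Done, Error}.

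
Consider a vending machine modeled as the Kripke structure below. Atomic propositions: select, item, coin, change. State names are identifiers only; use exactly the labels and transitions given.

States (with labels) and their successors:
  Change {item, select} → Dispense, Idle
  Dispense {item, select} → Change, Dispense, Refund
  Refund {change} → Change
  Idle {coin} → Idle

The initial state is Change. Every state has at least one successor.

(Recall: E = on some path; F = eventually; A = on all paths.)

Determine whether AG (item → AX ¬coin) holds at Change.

States satisfying item → AX ¬coin: {Dispense, Refund, Idle}.
States satisfying AG (item → AX ¬coin): {Idle}.
Change is reachable from Change and violates item → AX ¬coin, so AG fails at Change.
Change ∉ Sat(AG (item → AX ¬coin)).

Violated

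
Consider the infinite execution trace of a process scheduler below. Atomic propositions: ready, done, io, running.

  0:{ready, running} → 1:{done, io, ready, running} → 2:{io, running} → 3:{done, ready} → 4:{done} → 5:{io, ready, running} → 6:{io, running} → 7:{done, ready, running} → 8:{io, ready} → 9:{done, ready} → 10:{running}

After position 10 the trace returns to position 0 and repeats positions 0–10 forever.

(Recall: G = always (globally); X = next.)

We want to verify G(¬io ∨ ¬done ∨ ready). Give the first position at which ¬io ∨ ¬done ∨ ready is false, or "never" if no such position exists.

never

¬io ∨ ¬done ∨ ready holds at every position 0..10, and those are all the positions the trace ever visits, so the invariant G(¬io ∨ ¬done ∨ ready) is never violated.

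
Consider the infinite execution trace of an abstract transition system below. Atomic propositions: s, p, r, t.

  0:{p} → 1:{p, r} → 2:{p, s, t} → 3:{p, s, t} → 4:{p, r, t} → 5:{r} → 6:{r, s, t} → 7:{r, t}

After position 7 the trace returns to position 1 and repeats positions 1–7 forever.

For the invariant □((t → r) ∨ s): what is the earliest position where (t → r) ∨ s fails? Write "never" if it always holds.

never

(t → r) ∨ s holds at every position 0..7, and those are all the positions the trace ever visits, so the invariant □((t → r) ∨ s) is never violated.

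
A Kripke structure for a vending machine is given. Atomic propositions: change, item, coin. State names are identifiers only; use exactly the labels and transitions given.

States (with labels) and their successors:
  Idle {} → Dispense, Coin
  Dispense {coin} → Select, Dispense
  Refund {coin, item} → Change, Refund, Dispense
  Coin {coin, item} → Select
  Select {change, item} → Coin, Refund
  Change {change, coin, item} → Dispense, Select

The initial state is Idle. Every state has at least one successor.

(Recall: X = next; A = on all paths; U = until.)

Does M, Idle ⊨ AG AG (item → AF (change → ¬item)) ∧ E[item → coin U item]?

Satisfied

States satisfying AG (item → AF (change → ¬item)): {Idle, Dispense, Refund, Coin, Select, Change}.
States satisfying AG AG (item → AF (change → ¬item)): {Idle, Dispense, Refund, Coin, Select, Change}.
States satisfying item → coin: {Idle, Dispense, Refund, Coin, Change}.
States satisfying item: {Refund, Coin, Select, Change}.
States satisfying E[item → coin U item]: {Idle, Dispense, Refund, Coin, Select, Change}.
States satisfying AG AG (item → AF (change → ¬item)) ∧ E[item → coin U item]: {Idle, Dispense, Refund, Coin, Select, Change}.
Idle ∈ Sat(AG AG (item → AF (change → ¬item)) ∧ E[item → coin U item]).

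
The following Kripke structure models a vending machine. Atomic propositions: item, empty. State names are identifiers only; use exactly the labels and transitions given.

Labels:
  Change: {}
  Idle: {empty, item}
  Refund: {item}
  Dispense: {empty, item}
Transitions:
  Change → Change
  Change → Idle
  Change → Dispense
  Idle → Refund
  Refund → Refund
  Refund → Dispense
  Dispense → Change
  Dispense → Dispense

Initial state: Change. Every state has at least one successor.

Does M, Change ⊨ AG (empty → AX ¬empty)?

States satisfying empty → AX ¬empty: {Change, Idle, Refund}.
States satisfying AG (empty → AX ¬empty): ∅.
Dispense is reachable from Change and violates empty → AX ¬empty, so AG fails at Change.
Change ∉ Sat(AG (empty → AX ¬empty)).

Does not hold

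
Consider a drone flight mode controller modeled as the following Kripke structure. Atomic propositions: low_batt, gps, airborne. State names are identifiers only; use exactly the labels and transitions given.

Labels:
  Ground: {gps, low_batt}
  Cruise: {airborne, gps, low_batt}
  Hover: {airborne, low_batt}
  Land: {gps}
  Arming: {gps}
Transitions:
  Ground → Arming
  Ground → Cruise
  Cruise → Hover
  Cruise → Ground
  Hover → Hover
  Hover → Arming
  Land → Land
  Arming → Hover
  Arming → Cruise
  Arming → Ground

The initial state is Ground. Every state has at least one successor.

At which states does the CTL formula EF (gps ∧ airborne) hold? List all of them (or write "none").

{Ground, Cruise, Hover, Arming}

States satisfying gps ∧ airborne: {Cruise}.
States satisfying EF (gps ∧ airborne): {Ground, Cruise, Hover, Arming}.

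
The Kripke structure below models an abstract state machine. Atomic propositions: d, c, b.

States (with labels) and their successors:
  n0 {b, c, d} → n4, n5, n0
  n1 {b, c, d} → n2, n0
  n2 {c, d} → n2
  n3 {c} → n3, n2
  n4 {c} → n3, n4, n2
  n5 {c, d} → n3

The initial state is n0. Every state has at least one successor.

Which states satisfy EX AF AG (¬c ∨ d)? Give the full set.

{n1, n2, n3, n4}

States satisfying AF AG (¬c ∨ d): {n2}.
States satisfying EX AF AG (¬c ∨ d): {n1, n2, n3, n4}.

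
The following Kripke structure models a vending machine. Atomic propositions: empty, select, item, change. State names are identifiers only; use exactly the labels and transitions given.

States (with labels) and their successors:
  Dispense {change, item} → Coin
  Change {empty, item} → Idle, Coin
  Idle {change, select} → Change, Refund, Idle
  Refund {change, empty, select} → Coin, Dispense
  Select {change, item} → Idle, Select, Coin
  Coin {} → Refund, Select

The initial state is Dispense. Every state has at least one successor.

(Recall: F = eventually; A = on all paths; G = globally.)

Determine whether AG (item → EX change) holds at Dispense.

States satisfying item → EX change: {Change, Idle, Refund, Select, Coin}.
States satisfying AG (item → EX change): ∅.
Dispense is reachable from Dispense and violates item → EX change, so AG fails at Dispense.
Dispense ∉ Sat(AG (item → EX change)).

No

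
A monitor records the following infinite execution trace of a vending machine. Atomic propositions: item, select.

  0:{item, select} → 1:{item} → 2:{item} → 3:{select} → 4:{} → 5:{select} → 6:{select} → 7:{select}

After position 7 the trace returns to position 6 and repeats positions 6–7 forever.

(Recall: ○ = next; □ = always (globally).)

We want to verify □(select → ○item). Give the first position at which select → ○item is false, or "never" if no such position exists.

Check select → ○item at each position in order: 0 ✓, 1 ✓, 2 ✓.
At position 3 the labels are {select} and the next position 4 has {}, so select → ○item is false there. This is the first violation.

3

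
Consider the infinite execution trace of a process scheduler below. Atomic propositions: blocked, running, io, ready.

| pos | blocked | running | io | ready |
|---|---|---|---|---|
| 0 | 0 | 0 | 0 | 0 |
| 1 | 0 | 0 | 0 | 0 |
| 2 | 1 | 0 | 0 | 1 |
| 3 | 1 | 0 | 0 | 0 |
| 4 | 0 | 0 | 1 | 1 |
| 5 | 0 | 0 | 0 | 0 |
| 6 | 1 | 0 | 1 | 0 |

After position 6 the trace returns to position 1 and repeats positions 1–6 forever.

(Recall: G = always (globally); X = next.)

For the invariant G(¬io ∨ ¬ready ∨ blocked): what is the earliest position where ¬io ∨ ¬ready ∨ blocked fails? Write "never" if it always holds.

4

Check ¬io ∨ ¬ready ∨ blocked at each position in order: 0 ✓, 1 ✓, 2 ✓, 3 ✓.
At position 4 the labels are {io, ready}, so ¬io ∨ ¬ready ∨ blocked is false there. This is the first violation.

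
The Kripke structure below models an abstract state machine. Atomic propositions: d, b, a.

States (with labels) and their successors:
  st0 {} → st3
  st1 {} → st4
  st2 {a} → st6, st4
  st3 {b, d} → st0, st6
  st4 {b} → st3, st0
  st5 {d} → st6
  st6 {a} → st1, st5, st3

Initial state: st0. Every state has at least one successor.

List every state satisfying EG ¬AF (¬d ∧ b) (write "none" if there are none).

{st0, st2, st3, st5, st6}

States satisfying ¬AF (¬d ∧ b): {st0, st2, st3, st5, st6}.
States satisfying EG ¬AF (¬d ∧ b): {st0, st2, st3, st5, st6}.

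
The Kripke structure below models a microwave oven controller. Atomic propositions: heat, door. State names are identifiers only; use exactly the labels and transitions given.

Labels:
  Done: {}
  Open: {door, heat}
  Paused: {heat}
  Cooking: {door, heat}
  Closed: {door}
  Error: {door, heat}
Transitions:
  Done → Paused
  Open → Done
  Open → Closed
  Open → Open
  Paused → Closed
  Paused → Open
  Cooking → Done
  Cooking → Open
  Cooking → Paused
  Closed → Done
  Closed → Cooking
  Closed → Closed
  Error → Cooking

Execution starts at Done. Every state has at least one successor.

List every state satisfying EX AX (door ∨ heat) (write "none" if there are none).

States satisfying AX (door ∨ heat): {Done, Paused, Error}.
States satisfying EX AX (door ∨ heat): {Done, Open, Cooking, Closed}.

{Done, Open, Cooking, Closed}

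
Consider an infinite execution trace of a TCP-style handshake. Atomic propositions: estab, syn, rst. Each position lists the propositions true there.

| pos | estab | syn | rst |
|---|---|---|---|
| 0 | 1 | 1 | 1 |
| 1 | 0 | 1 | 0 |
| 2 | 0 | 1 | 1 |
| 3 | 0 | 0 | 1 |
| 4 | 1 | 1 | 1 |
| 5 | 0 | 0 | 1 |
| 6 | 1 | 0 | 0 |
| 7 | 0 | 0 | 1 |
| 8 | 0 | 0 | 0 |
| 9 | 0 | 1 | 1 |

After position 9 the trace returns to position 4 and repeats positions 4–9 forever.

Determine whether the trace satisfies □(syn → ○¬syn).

syn → ○¬syn must hold at every position from 0 onward. It fails at position 0, so □(syn → ○¬syn) is false.
Positions where syn holds: 0, 1, 2, 4, 9.
Check ○¬syn at each: 0→fails, 1→fails, 2→ok, 4→ok, 9→fails.

Does not hold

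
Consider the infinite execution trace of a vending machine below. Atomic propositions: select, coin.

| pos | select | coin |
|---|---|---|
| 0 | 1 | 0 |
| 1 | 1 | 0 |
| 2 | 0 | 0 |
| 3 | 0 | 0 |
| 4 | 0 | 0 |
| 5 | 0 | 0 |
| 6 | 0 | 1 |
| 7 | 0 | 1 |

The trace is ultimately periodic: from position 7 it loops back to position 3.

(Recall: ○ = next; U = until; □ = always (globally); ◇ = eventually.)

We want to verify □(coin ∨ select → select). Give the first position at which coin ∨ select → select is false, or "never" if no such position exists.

Check coin ∨ select → select at each position in order: 0 ✓, 1 ✓, 2 ✓, 3 ✓, 4 ✓, 5 ✓.
At position 6 the labels are {coin}, so coin ∨ select → select is false there. This is the first violation.

6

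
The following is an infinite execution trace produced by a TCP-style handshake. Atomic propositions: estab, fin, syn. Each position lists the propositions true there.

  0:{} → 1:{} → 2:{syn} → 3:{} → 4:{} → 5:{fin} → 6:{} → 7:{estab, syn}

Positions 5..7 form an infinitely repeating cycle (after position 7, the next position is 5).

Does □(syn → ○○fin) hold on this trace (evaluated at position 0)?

No

syn → ○○fin must hold at every position from 0 onward. It fails at position 2, so □(syn → ○○fin) is false.
Positions where syn holds: 2, 7.
Check ○○fin at each: 2→fails, 7→fails.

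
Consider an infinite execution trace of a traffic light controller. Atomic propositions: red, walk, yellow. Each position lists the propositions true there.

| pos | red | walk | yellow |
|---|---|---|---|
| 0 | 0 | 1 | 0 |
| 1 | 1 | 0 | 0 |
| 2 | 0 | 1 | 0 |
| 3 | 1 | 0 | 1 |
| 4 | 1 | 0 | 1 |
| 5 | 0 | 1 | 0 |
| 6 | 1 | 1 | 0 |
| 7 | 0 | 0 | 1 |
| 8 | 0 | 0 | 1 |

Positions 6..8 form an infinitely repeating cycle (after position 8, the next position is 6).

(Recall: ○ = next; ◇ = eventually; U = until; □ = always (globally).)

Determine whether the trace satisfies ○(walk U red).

The position after 0 is 1; walk U red is true there.

Satisfied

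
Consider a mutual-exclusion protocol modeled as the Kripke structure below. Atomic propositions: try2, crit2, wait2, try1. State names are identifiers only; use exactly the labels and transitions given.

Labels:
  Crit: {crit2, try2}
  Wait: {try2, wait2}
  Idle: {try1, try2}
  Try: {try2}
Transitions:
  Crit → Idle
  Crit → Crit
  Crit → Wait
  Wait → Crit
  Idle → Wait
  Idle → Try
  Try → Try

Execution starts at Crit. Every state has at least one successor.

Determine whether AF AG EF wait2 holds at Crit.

Does not hold

States satisfying AG EF wait2: ∅.
States satisfying AF AG EF wait2: ∅.
There is a path from Crit along which AG EF wait2 never holds.
Crit ∉ Sat(AF AG EF wait2).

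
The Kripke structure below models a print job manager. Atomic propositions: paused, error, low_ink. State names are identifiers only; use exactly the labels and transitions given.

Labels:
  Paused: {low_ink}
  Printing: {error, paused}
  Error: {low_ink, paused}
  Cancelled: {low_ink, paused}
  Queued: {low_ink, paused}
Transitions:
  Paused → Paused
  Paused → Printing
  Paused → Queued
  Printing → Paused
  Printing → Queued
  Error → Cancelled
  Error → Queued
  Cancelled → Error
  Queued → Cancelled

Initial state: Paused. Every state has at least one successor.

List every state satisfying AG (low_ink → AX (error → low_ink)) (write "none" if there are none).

{Error, Cancelled, Queued}

States satisfying low_ink → AX (error → low_ink): {Printing, Error, Cancelled, Queued}.
States satisfying AG (low_ink → AX (error → low_ink)): {Error, Cancelled, Queued}.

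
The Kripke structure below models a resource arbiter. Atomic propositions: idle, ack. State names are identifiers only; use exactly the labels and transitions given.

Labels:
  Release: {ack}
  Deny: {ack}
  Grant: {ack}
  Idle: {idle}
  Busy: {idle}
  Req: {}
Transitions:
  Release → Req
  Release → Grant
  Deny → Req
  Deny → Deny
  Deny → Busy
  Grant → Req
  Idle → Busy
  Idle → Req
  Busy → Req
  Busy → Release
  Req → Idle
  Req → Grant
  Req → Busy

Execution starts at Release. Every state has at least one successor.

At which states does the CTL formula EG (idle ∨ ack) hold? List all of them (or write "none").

{Deny}

States satisfying idle ∨ ack: {Release, Deny, Grant, Idle, Busy}.
States satisfying EG (idle ∨ ack): {Deny}.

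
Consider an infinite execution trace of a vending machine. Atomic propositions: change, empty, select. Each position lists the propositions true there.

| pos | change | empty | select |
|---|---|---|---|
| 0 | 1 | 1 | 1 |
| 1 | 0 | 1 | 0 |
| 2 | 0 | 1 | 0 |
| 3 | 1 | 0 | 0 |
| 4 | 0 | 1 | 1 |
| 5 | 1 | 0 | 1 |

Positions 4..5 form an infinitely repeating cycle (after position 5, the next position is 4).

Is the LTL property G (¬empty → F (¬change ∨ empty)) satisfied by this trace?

Yes

¬empty → F (¬change ∨ empty) holds at every position 0..5, and those are all positions ever visited, so G (¬empty → F (¬change ∨ empty)) holds.
Positions where ¬empty holds: 3, 5.
Check F (¬change ∨ empty) at each: 3→ok, 5→ok.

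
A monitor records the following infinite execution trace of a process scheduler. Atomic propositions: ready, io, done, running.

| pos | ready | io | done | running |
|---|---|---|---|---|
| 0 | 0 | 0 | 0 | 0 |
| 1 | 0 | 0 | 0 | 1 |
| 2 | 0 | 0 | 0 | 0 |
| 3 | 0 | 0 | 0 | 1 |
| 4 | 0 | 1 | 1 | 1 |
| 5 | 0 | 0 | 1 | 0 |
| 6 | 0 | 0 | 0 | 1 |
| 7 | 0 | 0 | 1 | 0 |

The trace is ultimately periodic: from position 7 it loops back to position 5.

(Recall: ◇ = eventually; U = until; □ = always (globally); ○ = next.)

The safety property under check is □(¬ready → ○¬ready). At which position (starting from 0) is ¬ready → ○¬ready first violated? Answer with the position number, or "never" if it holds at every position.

never

¬ready → ○¬ready holds at every position 0..7, and those are all the positions the trace ever visits, so the invariant □(¬ready → ○¬ready) is never violated.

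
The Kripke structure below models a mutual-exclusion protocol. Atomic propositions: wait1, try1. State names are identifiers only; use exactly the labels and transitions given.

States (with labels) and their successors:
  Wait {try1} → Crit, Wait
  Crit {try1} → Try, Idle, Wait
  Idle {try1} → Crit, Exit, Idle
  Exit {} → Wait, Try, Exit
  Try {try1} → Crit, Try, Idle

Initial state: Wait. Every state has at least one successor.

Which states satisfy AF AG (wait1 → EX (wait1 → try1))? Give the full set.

{Wait, Crit, Idle, Exit, Try}

States satisfying AG (wait1 → EX (wait1 → try1)): {Wait, Crit, Idle, Exit, Try}.
States satisfying AF AG (wait1 → EX (wait1 → try1)): {Wait, Crit, Idle, Exit, Try}.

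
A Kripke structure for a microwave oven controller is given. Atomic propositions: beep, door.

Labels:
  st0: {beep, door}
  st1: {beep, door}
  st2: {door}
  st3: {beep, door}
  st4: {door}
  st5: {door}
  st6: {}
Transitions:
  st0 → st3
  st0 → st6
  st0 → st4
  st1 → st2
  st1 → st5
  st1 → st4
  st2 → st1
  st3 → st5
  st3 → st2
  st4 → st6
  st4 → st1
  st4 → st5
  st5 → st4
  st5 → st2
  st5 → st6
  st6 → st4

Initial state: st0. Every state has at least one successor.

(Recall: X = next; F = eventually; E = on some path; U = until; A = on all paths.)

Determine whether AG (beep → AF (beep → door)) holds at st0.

States satisfying beep → AF (beep → door): {st0, st1, st2, st3, st4, st5, st6}.
States satisfying AG (beep → AF (beep → door)): {st0, st1, st2, st3, st4, st5, st6}.
Every state reachable from st0 satisfies beep → AF (beep → door).
st0 ∈ Sat(AG (beep → AF (beep → door))).

Holds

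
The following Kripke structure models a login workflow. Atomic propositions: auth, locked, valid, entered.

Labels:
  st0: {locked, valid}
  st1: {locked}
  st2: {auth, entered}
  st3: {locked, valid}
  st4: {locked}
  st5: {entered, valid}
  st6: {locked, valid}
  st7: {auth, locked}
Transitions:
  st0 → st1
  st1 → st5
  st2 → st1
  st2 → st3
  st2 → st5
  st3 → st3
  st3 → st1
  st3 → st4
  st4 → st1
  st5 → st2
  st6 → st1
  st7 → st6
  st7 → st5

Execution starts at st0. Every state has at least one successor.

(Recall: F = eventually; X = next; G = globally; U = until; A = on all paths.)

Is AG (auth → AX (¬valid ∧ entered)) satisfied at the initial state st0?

States satisfying auth → AX (¬valid ∧ entered): {st0, st1, st3, st4, st5, st6}.
States satisfying AG (auth → AX (¬valid ∧ entered)): ∅.
st2 is reachable from st0 and violates auth → AX (¬valid ∧ entered), so AG fails at st0.
st0 ∉ Sat(AG (auth → AX (¬valid ∧ entered))).

Violated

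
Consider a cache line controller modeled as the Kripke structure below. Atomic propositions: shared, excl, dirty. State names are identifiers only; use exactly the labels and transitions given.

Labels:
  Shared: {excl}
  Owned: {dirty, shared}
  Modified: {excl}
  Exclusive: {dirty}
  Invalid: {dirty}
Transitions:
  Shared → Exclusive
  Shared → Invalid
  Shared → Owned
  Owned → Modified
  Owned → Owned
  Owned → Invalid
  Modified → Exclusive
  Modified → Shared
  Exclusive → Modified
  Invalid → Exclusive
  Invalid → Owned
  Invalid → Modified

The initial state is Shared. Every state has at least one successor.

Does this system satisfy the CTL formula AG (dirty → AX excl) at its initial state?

Does not hold

States satisfying dirty → AX excl: {Shared, Modified, Exclusive}.
States satisfying AG (dirty → AX excl): ∅.
Invalid is reachable from Shared and violates dirty → AX excl, so AG fails at Shared.
Shared ∉ Sat(AG (dirty → AX excl)).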